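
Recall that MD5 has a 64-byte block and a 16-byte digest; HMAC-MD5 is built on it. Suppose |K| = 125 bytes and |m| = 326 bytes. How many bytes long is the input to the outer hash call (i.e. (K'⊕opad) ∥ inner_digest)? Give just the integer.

80

Key is 125 > 64 bytes, so it is hashed to 16 bytes then zero-padded to 64: |K'| = 64.
Outer input = (K'⊕opad) ∥ H(inner) → 64 + 16 = 80 bytes.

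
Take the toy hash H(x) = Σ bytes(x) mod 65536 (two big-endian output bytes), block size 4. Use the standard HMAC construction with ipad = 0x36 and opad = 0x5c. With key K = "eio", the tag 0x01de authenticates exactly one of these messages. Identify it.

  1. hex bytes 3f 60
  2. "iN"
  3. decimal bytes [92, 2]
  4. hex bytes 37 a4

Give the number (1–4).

1

Key "eio" = 65 69 6f is 3 bytes ≤ B = 4; zero-pad to 4 bytes: K' = 65 69 6f 00.
K' ⊕ ipad = 53 5f 59 36; K' ⊕ opad = 39 35 33 5c.
m1: inner = H(53 5f 59 36 3f 60) = 01 e0; tag = H(39 35 33 5c 01 e0) = 01de ← matches
m2: inner = H(53 5f 59 36 69 4e) = 01 f8; tag = H(39 35 33 5c 01 f8) = 01f6
m3: inner = H(53 5f 59 36 5c 02) = 01 9f; tag = H(39 35 33 5c 01 9f) = 019d
m4: inner = H(53 5f 59 36 37 a4) = 02 1c; tag = H(39 35 33 5c 02 1c) = 011b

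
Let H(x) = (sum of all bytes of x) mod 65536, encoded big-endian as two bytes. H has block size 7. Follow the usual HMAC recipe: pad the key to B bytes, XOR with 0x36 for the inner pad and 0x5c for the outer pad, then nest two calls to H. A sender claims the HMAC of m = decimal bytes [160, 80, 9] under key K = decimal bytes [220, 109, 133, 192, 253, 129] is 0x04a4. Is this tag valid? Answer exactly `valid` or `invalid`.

valid

Key decimal bytes [220, 109, 133, 192, 253, 129] = dc 6d 85 c0 fd 81 is 6 bytes ≤ B = 7; zero-pad to 7 bytes: K' = dc 6d 85 c0 fd 81 00.
K' ⊕ ipad = ea 5b b3 f6 cb b7 36; K' ⊕ opad = 80 31 d9 9c a1 dd 5c.
Inner hash: sum = 234+91+179+246+203+183+54+160+80+9 = 1439 → 05 9f.
Outer hash (recomputed tag): sum = 128+49+217+156+161+221+92+5+159 = 1188 → 04 a4.
Recomputed tag = 04a4; claimed = 04a4 → match.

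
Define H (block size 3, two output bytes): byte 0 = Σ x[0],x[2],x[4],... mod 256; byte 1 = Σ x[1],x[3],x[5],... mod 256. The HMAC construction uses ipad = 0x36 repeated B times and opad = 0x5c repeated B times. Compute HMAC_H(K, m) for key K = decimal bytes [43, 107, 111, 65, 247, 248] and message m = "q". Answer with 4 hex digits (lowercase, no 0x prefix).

Key decimal bytes [43, 107, 111, 65, 247, 248] = 2b 6b 6f 41 f7 f8 is 6 bytes > B = 3, so hash it first: H(key) = 91 a4, then zero-pad to 3 bytes: K' = 91 a4 00.
K' ⊕ ipad = a7 92 36.  K' ⊕ opad = cd f8 5c.
Inner input = (K'⊕ipad) ∥ m = a7 92 36 ∥ 71.
Inner hash: even-index sum = 221 mod 256 = 221; odd-index sum = 259 mod 256 = 3 → dd 03.
Outer input = (K'⊕opad) ∥ inner = cd f8 5c ∥ dd 03.
Outer hash (tag): even-index sum = 300 mod 256 = 44; odd-index sum = 469 mod 256 = 213 → 2c d5.

2cd5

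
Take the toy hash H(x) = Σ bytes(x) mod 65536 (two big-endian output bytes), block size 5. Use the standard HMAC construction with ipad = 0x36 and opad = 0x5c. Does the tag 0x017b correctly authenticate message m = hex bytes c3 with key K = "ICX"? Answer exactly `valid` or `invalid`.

Key "ICX" = 49 43 58 is 3 bytes ≤ B = 5; zero-pad to 5 bytes: K' = 49 43 58 00 00.
K' ⊕ ipad = 7f 75 6e 36 36; K' ⊕ opad = 15 1f 04 5c 5c.
Inner hash: sum = 127+117+110+54+54+195 = 657 → 02 91.
Outer hash (recomputed tag): sum = 21+31+4+92+92+2+145 = 387 → 01 83.
Recomputed tag = 0183; claimed = 017b → mismatch.

invalid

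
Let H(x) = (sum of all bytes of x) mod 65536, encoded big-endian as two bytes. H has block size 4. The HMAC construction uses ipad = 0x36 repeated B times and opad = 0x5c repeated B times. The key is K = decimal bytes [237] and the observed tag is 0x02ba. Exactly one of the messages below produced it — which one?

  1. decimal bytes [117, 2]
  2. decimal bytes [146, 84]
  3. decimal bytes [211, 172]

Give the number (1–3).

1

Key decimal bytes [237] = ed is 1 byte ≤ B = 4; zero-pad to 4 bytes: K' = ed 00 00 00.
K' ⊕ ipad = db 36 36 36; K' ⊕ opad = b1 5c 5c 5c.
m1: inner = H(db 36 36 36 75 02) = 01 f4; tag = H(b1 5c 5c 5c 01 f4) = 02ba ← matches
m2: inner = H(db 36 36 36 92 54) = 02 63; tag = H(b1 5c 5c 5c 02 63) = 022a
m3: inner = H(db 36 36 36 d3 ac) = 02 fc; tag = H(b1 5c 5c 5c 02 fc) = 02c3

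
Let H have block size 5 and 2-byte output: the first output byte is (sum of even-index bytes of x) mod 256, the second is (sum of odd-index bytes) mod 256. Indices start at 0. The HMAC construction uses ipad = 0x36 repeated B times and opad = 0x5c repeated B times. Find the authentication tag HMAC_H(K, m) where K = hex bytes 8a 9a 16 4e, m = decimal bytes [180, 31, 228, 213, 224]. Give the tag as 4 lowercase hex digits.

Key hex bytes 8a 9a 16 4e is 4 bytes ≤ B = 5; zero-pad to 5 bytes: K' = 8a 9a 16 4e 00.
K' ⊕ ipad = bc ac 20 78 36.  K' ⊕ opad = d6 c6 4a 12 5c.
Inner input = (K'⊕ipad) ∥ m = bc ac 20 78 36 ∥ b4 1f e4 d5 e0.
Inner hash: even-index sum = 518 mod 256 = 6; odd-index sum = 924 mod 256 = 156 → 06 9c.
Outer input = (K'⊕opad) ∥ inner = d6 c6 4a 12 5c ∥ 06 9c.
Outer hash (tag): even-index sum = 536 mod 256 = 24; odd-index sum = 222 mod 256 = 222 → 18 de.

18de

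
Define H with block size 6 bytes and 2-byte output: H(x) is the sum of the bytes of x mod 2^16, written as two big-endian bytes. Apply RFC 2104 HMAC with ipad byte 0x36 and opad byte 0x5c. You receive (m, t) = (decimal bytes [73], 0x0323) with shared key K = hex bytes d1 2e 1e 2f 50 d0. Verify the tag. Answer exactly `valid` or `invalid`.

valid

Key hex bytes d1 2e 1e 2f 50 d0 is exactly B = 6 bytes: K' = d1 2e 1e 2f 50 d0.
K' ⊕ ipad = e7 18 28 19 66 e6; K' ⊕ opad = 8d 72 42 73 0c 8c.
Inner hash: sum = 231+24+40+25+102+230+73 = 725 → 02 d5.
Outer hash (recomputed tag): sum = 141+114+66+115+12+140+2+213 = 803 → 03 23.
Recomputed tag = 0323; claimed = 0323 → match.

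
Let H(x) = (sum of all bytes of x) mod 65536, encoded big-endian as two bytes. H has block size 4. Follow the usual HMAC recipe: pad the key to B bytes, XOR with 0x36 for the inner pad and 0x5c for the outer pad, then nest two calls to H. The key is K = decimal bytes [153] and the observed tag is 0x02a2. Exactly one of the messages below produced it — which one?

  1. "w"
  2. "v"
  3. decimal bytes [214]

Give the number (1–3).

1

Key decimal bytes [153] = 99 is 1 byte ≤ B = 4; zero-pad to 4 bytes: K' = 99 00 00 00.
K' ⊕ ipad = af 36 36 36; K' ⊕ opad = c5 5c 5c 5c.
m1: inner = H(af 36 36 36 77) = 01 c8; tag = H(c5 5c 5c 5c 01 c8) = 02a2 ← matches
m2: inner = H(af 36 36 36 76) = 01 c7; tag = H(c5 5c 5c 5c 01 c7) = 02a1
m3: inner = H(af 36 36 36 d6) = 02 27; tag = H(c5 5c 5c 5c 02 27) = 0202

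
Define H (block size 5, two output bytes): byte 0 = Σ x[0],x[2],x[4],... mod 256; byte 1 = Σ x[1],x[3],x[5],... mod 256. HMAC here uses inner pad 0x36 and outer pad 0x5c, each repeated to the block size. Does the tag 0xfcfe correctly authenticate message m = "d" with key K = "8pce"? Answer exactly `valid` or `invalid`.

Key "8pce" = 38 70 63 65 is 4 bytes ≤ B = 5; zero-pad to 5 bytes: K' = 38 70 63 65 00.
K' ⊕ ipad = 0e 46 55 53 36; K' ⊕ opad = 64 2c 3f 39 5c.
Inner hash: even-index sum = 153 mod 256 = 153; odd-index sum = 253 mod 256 = 253 → 99 fd.
Outer hash (recomputed tag): even-index sum = 508 mod 256 = 252; odd-index sum = 254 mod 256 = 254 → fc fe.
Recomputed tag = fcfe; claimed = fcfe → match.

valid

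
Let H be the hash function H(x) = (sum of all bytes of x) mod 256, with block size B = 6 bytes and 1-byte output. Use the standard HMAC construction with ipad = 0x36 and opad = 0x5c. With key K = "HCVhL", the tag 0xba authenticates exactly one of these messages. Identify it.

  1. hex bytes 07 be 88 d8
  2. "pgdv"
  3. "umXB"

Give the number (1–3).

3

Key "HCVhL" = 48 43 56 68 4c is 5 bytes ≤ B = 6; zero-pad to 6 bytes: K' = 48 43 56 68 4c 00.
K' ⊕ ipad = 7e 75 60 5e 7a 36; K' ⊕ opad = 14 1f 0a 34 10 5c.
m1: inner = H(7e 75 60 5e 7a 36 07 be 88 d8) = 86; tag = H(14 1f 0a 34 10 5c 86) = 63
m2: inner = H(7e 75 60 5e 7a 36 70 67 64 76) = 12; tag = H(14 1f 0a 34 10 5c 12) = ef
m3: inner = H(7e 75 60 5e 7a 36 75 6d 58 42) = dd; tag = H(14 1f 0a 34 10 5c dd) = ba ← matches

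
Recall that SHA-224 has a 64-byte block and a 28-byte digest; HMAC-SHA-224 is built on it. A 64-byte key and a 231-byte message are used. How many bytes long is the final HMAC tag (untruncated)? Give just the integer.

The tag is one SHA-224 digest: 28 bytes.

28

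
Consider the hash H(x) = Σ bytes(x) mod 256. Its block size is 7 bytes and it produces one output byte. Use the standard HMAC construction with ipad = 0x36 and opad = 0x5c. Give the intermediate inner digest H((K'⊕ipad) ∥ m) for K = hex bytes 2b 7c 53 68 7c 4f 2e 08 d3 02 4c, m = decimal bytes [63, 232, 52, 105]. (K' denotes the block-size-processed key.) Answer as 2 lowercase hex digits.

ba

Key hex bytes 2b 7c 53 68 7c 4f 2e 08 d3 02 4c is 11 bytes > B = 7, so hash it first: H(key) = 84, then zero-pad to 7 bytes: K' = 84 00 00 00 00 00 00.
K' ⊕ ipad = b2 36 36 36 36 36 36.
Inner input = b2 36 36 36 36 36 36 ∥ 3f e8 34 69.
Inner hash: sum = 178+54+54+54+54+54+54+63+232+52+105 = 954; mod 256 = 186 → ba.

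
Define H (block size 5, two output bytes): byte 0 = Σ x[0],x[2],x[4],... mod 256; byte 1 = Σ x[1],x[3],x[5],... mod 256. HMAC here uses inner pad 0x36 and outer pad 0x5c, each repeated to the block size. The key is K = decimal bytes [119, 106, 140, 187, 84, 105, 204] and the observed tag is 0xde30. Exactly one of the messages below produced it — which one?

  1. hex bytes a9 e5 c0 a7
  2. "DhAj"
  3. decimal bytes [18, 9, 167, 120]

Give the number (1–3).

Key decimal bytes [119, 106, 140, 187, 84, 105, 204] = 77 6a 8c bb 54 69 cc is 7 bytes > B = 5, so hash it first: H(key) = 23 8e, then zero-pad to 5 bytes: K' = 23 8e 00 00 00.
K' ⊕ ipad = 15 b8 36 36 36; K' ⊕ opad = 7f d2 5c 5c 5c.
m1: inner = H(15 b8 36 36 36 a9 e5 c0 a7) = 0d 57; tag = H(7f d2 5c 5c 5c 0d 57) = 8e3b
m2: inner = H(15 b8 36 36 36 44 68 41 6a) = 53 73; tag = H(7f d2 5c 5c 5c 53 73) = aa81
m3: inner = H(15 b8 36 36 36 12 09 a7 78) = 02 a7; tag = H(7f d2 5c 5c 5c 02 a7) = de30 ← matches

3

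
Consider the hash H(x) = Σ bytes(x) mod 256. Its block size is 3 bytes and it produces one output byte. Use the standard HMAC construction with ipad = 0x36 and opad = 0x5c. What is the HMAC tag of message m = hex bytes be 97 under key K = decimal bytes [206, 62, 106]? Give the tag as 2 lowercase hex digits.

db

Key decimal bytes [206, 62, 106] = ce 3e 6a is exactly B = 3 bytes: K' = ce 3e 6a.
K' ⊕ ipad = f8 08 5c.  K' ⊕ opad = 92 62 36.
Inner input = (K'⊕ipad) ∥ m = f8 08 5c ∥ be 97.
Inner hash: sum = 248+8+92+190+151 = 689; mod 256 = 177 → b1.
Outer input = (K'⊕opad) ∥ inner = 92 62 36 ∥ b1.
Outer hash (tag): sum = 146+98+54+177 = 475; mod 256 = 219 → db.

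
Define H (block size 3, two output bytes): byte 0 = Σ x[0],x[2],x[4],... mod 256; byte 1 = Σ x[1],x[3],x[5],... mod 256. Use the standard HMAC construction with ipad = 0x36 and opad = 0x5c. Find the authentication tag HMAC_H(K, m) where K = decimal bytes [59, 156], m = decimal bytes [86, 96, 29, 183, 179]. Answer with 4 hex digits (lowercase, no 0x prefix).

Key decimal bytes [59, 156] = 3b 9c is 2 bytes ≤ B = 3; zero-pad to 3 bytes: K' = 3b 9c 00.
K' ⊕ ipad = 0d aa 36.  K' ⊕ opad = 67 c0 5c.
Inner input = (K'⊕ipad) ∥ m = 0d aa 36 ∥ 56 60 1d b7 b3.
Inner hash: even-index sum = 346 mod 256 = 90; odd-index sum = 464 mod 256 = 208 → 5a d0.
Outer input = (K'⊕opad) ∥ inner = 67 c0 5c ∥ 5a d0.
Outer hash (tag): even-index sum = 403 mod 256 = 147; odd-index sum = 282 mod 256 = 26 → 93 1a.

931a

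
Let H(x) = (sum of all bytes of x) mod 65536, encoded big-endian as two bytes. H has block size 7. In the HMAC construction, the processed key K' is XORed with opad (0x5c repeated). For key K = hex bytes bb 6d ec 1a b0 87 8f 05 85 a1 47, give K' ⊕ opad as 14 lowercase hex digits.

593a5c5c5c5c5c

Key hex bytes bb 6d ec 1a b0 87 8f 05 85 a1 47 is 11 bytes > B = 7, so hash it first: H(key) = 05 66, then zero-pad to 7 bytes: K' = 05 66 00 00 00 00 00.
XOR each byte with 0x5c: 05⊕5c=59, 66⊕5c=3a, 00⊕5c=5c, 00⊕5c=5c, 00⊕5c=5c, 00⊕5c=5c, 00⊕5c=5c.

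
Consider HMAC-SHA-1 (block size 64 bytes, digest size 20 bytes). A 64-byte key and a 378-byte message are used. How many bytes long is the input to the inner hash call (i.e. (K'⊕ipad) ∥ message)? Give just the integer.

Key is 64 ≤ 64 bytes, zero-padded: |K'| = 64.
Inner input = (K'⊕ipad) ∥ m → 64 + 378 = 442 bytes.

442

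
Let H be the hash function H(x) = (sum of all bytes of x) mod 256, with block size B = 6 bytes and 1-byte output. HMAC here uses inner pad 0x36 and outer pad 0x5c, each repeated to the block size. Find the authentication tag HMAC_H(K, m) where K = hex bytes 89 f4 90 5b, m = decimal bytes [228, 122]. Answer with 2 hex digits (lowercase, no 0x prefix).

66

Key hex bytes 89 f4 90 5b is 4 bytes ≤ B = 6; zero-pad to 6 bytes: K' = 89 f4 90 5b 00 00.
K' ⊕ ipad = bf c2 a6 6d 36 36.  K' ⊕ opad = d5 a8 cc 07 5c 5c.
Inner input = (K'⊕ipad) ∥ m = bf c2 a6 6d 36 36 ∥ e4 7a.
Inner hash: sum = 191+194+166+109+54+54+228+122 = 1118; mod 256 = 94 → 5e.
Outer input = (K'⊕opad) ∥ inner = d5 a8 cc 07 5c 5c ∥ 5e.
Outer hash (tag): sum = 213+168+204+7+92+92+94 = 870; mod 256 = 102 → 66.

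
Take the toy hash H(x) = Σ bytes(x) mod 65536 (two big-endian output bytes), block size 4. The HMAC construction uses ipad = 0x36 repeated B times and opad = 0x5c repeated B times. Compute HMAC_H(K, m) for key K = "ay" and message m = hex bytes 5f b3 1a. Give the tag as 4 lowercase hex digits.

Key "ay" = 61 79 is 2 bytes ≤ B = 4; zero-pad to 4 bytes: K' = 61 79 00 00.
K' ⊕ ipad = 57 4f 36 36.  K' ⊕ opad = 3d 25 5c 5c.
Inner input = (K'⊕ipad) ∥ m = 57 4f 36 36 ∥ 5f b3 1a.
Inner hash: sum = 87+79+54+54+95+179+26 = 574 → 02 3e.
Outer input = (K'⊕opad) ∥ inner = 3d 25 5c 5c ∥ 02 3e.
Outer hash (tag): sum = 61+37+92+92+2+62 = 346 → 01 5a.

015a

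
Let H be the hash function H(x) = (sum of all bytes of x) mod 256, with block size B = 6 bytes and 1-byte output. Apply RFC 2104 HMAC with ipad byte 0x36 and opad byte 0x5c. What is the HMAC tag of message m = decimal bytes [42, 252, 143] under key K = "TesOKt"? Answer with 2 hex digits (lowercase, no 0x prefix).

Key "TesOKt" = 54 65 73 4f 4b 74 is exactly B = 6 bytes: K' = 54 65 73 4f 4b 74.
K' ⊕ ipad = 62 53 45 79 7d 42.  K' ⊕ opad = 08 39 2f 13 17 28.
Inner input = (K'⊕ipad) ∥ m = 62 53 45 79 7d 42 ∥ 2a fc 8f.
Inner hash: sum = 98+83+69+121+125+66+42+252+143 = 999; mod 256 = 231 → e7.
Outer input = (K'⊕opad) ∥ inner = 08 39 2f 13 17 28 ∥ e7.
Outer hash (tag): sum = 8+57+47+19+23+40+231 = 425; mod 256 = 169 → a9.

a9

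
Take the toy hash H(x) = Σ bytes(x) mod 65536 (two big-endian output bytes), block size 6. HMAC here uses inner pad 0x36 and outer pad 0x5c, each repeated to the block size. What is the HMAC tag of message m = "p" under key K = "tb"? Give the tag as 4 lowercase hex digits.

02b5

Key "tb" = 74 62 is 2 bytes ≤ B = 6; zero-pad to 6 bytes: K' = 74 62 00 00 00 00.
K' ⊕ ipad = 42 54 36 36 36 36.  K' ⊕ opad = 28 3e 5c 5c 5c 5c.
Inner input = (K'⊕ipad) ∥ m = 42 54 36 36 36 36 ∥ 70.
Inner hash: sum = 66+84+54+54+54+54+112 = 478 → 01 de.
Outer input = (K'⊕opad) ∥ inner = 28 3e 5c 5c 5c 5c ∥ 01 de.
Outer hash (tag): sum = 40+62+92+92+92+92+1+222 = 693 → 02 b5.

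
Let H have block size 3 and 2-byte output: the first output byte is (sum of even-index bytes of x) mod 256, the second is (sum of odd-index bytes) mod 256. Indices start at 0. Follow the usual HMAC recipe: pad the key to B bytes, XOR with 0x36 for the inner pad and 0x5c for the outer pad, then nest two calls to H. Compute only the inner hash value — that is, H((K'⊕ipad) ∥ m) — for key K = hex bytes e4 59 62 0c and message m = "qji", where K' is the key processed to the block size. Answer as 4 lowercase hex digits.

Key hex bytes e4 59 62 0c is 4 bytes > B = 3, so hash it first: H(key) = 46 65, then zero-pad to 3 bytes: K' = 46 65 00.
K' ⊕ ipad = 70 53 36.
Inner input = 70 53 36 ∥ 71 6a 69.
Inner hash: even-index sum = 272 mod 256 = 16; odd-index sum = 301 mod 256 = 45 → 10 2d.

102d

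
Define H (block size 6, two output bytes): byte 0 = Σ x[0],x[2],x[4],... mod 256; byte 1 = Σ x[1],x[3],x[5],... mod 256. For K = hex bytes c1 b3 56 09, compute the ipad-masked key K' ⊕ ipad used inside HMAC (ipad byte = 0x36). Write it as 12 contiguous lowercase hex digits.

f785603f3636

Key hex bytes c1 b3 56 09 is 4 bytes ≤ B = 6; zero-pad to 6 bytes: K' = c1 b3 56 09 00 00.
XOR each byte with 0x36: c1⊕36=f7, b3⊕36=85, 56⊕36=60, 09⊕36=3f, 00⊕36=36, 00⊕36=36.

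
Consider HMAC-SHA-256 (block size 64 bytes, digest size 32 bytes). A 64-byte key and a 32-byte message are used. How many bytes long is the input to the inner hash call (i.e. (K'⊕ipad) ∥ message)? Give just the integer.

Key is 64 ≤ 64 bytes, zero-padded: |K'| = 64.
Inner input = (K'⊕ipad) ∥ m → 64 + 32 = 96 bytes.

96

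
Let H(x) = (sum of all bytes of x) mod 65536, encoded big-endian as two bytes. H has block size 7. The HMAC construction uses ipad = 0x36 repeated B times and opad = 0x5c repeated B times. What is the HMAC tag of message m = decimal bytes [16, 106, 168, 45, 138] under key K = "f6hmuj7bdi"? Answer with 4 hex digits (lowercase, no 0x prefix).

Key "f6hmuj7bdi" = 66 36 68 6d 75 6a 37 62 64 69 is 10 bytes > B = 7, so hash it first: H(key) = 03 b6, then zero-pad to 7 bytes: K' = 03 b6 00 00 00 00 00.
K' ⊕ ipad = 35 80 36 36 36 36 36.  K' ⊕ opad = 5f ea 5c 5c 5c 5c 5c.
Inner input = (K'⊕ipad) ∥ m = 35 80 36 36 36 36 36 ∥ 10 6a a8 2d 8a.
Inner hash: sum = 53+128+54+54+54+54+54+16+106+168+45+138 = 924 → 03 9c.
Outer input = (K'⊕opad) ∥ inner = 5f ea 5c 5c 5c 5c 5c ∥ 03 9c.
Outer hash (tag): sum = 95+234+92+92+92+92+92+3+156 = 948 → 03 b4.

03b4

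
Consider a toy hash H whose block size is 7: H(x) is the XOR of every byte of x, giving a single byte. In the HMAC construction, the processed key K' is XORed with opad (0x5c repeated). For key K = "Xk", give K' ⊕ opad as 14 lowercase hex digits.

04375c5c5c5c5c

Key "Xk" = 58 6b is 2 bytes ≤ B = 7; zero-pad to 7 bytes: K' = 58 6b 00 00 00 00 00.
XOR each byte with 0x5c: 58⊕5c=04, 6b⊕5c=37, 00⊕5c=5c, 00⊕5c=5c, 00⊕5c=5c, 00⊕5c=5c, 00⊕5c=5c.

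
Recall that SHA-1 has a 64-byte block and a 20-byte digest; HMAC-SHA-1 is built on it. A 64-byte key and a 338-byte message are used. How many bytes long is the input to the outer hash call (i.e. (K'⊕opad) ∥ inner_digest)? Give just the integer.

Key is 64 ≤ 64 bytes, zero-padded: |K'| = 64.
Outer input = (K'⊕opad) ∥ H(inner) → 64 + 20 = 84 bytes.

84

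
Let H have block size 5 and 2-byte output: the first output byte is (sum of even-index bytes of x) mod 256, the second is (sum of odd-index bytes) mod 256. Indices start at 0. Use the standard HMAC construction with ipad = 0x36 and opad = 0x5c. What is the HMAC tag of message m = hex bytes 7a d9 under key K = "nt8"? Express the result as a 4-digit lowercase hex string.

e4f9

Key "nt8" = 6e 74 38 is 3 bytes ≤ B = 5; zero-pad to 5 bytes: K' = 6e 74 38 00 00.
K' ⊕ ipad = 58 42 0e 36 36.  K' ⊕ opad = 32 28 64 5c 5c.
Inner input = (K'⊕ipad) ∥ m = 58 42 0e 36 36 ∥ 7a d9.
Inner hash: even-index sum = 373 mod 256 = 117; odd-index sum = 242 mod 256 = 242 → 75 f2.
Outer input = (K'⊕opad) ∥ inner = 32 28 64 5c 5c ∥ 75 f2.
Outer hash (tag): even-index sum = 484 mod 256 = 228; odd-index sum = 249 mod 256 = 249 → e4 f9.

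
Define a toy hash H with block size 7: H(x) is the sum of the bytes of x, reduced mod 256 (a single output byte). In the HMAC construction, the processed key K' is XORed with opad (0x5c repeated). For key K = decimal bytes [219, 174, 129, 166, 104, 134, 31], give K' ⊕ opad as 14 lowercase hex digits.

Key decimal bytes [219, 174, 129, 166, 104, 134, 31] = db ae 81 a6 68 86 1f is exactly B = 7 bytes: K' = db ae 81 a6 68 86 1f.
XOR each byte with 0x5c: db⊕5c=87, ae⊕5c=f2, 81⊕5c=dd, a6⊕5c=fa, 68⊕5c=34, 86⊕5c=da, 1f⊕5c=43.

87f2ddfa34da43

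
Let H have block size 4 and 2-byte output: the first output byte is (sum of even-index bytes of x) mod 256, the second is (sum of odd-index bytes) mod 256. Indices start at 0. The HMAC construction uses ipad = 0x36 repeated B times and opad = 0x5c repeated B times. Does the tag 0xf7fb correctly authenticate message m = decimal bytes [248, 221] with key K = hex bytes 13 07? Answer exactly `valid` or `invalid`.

invalid

Key hex bytes 13 07 is 2 bytes ≤ B = 4; zero-pad to 4 bytes: K' = 13 07 00 00.
K' ⊕ ipad = 25 31 36 36; K' ⊕ opad = 4f 5b 5c 5c.
Inner hash: even-index sum = 339 mod 256 = 83; odd-index sum = 324 mod 256 = 68 → 53 44.
Outer hash (recomputed tag): even-index sum = 254 mod 256 = 254; odd-index sum = 251 mod 256 = 251 → fe fb.
Recomputed tag = fefb; claimed = f7fb → mismatch.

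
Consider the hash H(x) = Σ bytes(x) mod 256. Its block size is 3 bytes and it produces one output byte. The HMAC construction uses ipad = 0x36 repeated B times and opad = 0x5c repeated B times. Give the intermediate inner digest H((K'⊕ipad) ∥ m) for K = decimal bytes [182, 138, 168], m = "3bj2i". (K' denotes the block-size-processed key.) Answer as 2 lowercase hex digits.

Key decimal bytes [182, 138, 168] = b6 8a a8 is exactly B = 3 bytes: K' = b6 8a a8.
K' ⊕ ipad = 80 bc 9e.
Inner input = 80 bc 9e ∥ 33 62 6a 32 69.
Inner hash: sum = 128+188+158+51+98+106+50+105 = 884; mod 256 = 116 → 74.

74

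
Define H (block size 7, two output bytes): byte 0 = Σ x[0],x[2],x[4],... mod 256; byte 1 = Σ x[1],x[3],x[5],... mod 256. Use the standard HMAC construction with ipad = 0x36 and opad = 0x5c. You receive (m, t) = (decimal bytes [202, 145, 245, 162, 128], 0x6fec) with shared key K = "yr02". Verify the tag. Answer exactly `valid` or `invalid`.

invalid

Key "yr02" = 79 72 30 32 is 4 bytes ≤ B = 7; zero-pad to 7 bytes: K' = 79 72 30 32 00 00 00.
K' ⊕ ipad = 4f 44 06 04 36 36 36; K' ⊕ opad = 25 2e 6c 6e 5c 5c 5c.
Inner hash: even-index sum = 500 mod 256 = 244; odd-index sum = 701 mod 256 = 189 → f4 bd.
Outer hash (recomputed tag): even-index sum = 518 mod 256 = 6; odd-index sum = 492 mod 256 = 236 → 06 ec.
Recomputed tag = 06ec; claimed = 6fec → mismatch.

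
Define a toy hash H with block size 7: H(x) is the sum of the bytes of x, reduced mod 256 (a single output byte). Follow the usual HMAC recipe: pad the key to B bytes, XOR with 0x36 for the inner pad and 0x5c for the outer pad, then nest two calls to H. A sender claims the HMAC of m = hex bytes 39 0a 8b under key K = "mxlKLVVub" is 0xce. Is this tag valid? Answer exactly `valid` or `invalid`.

Key "mxlKLVVub" = 6d 78 6c 4b 4c 56 56 75 62 is 9 bytes > B = 7, so hash it first: H(key) = 6b, then zero-pad to 7 bytes: K' = 6b 00 00 00 00 00 00.
K' ⊕ ipad = 5d 36 36 36 36 36 36; K' ⊕ opad = 37 5c 5c 5c 5c 5c 5c.
Inner hash: sum = 93+54+54+54+54+54+54+57+10+139 = 623; mod 256 = 111 → 6f.
Outer hash (recomputed tag): sum = 55+92+92+92+92+92+92+111 = 718; mod 256 = 206 → ce.
Recomputed tag = ce; claimed = ce → match.

valid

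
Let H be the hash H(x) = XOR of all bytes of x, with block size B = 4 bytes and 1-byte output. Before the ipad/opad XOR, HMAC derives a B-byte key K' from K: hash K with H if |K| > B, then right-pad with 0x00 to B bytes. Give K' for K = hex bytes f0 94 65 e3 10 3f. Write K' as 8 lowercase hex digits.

cd000000

|K| = 6 > B = 4, so first hash the key.
H(K): XOR f0⊕94⊕65⊕e3⊕10⊕3f = cd.
Zero-pad H(K) = cd to 4 bytes: K' = cd 00 00 00.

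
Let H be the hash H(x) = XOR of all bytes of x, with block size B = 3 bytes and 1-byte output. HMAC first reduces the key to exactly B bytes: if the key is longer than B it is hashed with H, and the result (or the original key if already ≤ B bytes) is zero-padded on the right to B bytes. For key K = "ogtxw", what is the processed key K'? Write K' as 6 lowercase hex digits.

730000

|K| = 5 > B = 3, so first hash the key.
H(K): XOR 6f⊕67⊕74⊕78⊕77 = 73.
Zero-pad H(K) = 73 to 3 bytes: K' = 73 00 00.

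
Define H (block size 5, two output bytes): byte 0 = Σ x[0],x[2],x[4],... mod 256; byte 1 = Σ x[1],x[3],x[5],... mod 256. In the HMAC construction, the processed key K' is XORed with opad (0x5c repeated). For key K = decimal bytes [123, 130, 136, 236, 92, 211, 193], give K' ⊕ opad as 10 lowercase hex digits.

Key decimal bytes [123, 130, 136, 236, 92, 211, 193] = 7b 82 88 ec 5c d3 c1 is 7 bytes > B = 5, so hash it first: H(key) = 20 41, then zero-pad to 5 bytes: K' = 20 41 00 00 00.
XOR each byte with 0x5c: 20⊕5c=7c, 41⊕5c=1d, 00⊕5c=5c, 00⊕5c=5c, 00⊕5c=5c.

7c1d5c5c5c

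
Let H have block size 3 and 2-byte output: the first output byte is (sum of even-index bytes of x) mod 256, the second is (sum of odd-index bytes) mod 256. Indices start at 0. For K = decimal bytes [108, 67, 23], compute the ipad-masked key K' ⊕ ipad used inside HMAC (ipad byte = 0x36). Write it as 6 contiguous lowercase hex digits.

Key decimal bytes [108, 67, 23] = 6c 43 17 is exactly B = 3 bytes: K' = 6c 43 17.
XOR each byte with 0x36: 6c⊕36=5a, 43⊕36=75, 17⊕36=21.

5a7521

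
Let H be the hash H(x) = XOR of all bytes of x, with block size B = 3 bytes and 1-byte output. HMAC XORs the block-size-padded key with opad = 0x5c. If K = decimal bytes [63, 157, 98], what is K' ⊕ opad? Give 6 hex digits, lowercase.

Key decimal bytes [63, 157, 98] = 3f 9d 62 is exactly B = 3 bytes: K' = 3f 9d 62.
XOR each byte with 0x5c: 3f⊕5c=63, 9d⊕5c=c1, 62⊕5c=3e.

63c13e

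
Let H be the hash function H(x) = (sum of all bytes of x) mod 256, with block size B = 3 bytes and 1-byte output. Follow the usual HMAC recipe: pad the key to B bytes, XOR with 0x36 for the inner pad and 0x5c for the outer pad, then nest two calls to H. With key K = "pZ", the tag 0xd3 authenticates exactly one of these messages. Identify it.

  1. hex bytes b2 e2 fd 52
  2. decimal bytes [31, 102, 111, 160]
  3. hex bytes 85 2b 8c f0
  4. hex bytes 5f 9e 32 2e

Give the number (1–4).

4

Key "pZ" = 70 5a is 2 bytes ≤ B = 3; zero-pad to 3 bytes: K' = 70 5a 00.
K' ⊕ ipad = 46 6c 36; K' ⊕ opad = 2c 06 5c.
m1: inner = H(46 6c 36 b2 e2 fd 52) = cb; tag = H(2c 06 5c cb) = 59
m2: inner = H(46 6c 36 1f 66 6f a0) = 7c; tag = H(2c 06 5c 7c) = 0a
m3: inner = H(46 6c 36 85 2b 8c f0) = 14; tag = H(2c 06 5c 14) = a2
m4: inner = H(46 6c 36 5f 9e 32 2e) = 45; tag = H(2c 06 5c 45) = d3 ← matches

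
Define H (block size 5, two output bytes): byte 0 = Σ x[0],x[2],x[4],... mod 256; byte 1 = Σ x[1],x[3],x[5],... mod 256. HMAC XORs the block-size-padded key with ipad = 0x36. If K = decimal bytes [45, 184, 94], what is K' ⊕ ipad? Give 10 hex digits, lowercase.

1b8e683636

Key decimal bytes [45, 184, 94] = 2d b8 5e is 3 bytes ≤ B = 5; zero-pad to 5 bytes: K' = 2d b8 5e 00 00.
XOR each byte with 0x36: 2d⊕36=1b, b8⊕36=8e, 5e⊕36=68, 00⊕36=36, 00⊕36=36.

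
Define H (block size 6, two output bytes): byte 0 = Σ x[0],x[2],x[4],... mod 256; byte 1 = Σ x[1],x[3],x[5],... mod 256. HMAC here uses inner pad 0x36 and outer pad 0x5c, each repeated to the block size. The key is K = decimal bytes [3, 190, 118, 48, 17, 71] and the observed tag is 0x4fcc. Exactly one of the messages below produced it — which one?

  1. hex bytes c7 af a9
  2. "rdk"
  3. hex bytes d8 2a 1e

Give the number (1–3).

2

Key decimal bytes [3, 190, 118, 48, 17, 71] = 03 be 76 30 11 47 is exactly B = 6 bytes: K' = 03 be 76 30 11 47.
K' ⊕ ipad = 35 88 40 06 27 71; K' ⊕ opad = 5f e2 2a 6c 4d 1b.
m1: inner = H(35 88 40 06 27 71 c7 af a9) = 0c ae; tag = H(5f e2 2a 6c 4d 1b 0c ae) = e217
m2: inner = H(35 88 40 06 27 71 72 64 6b) = 79 63; tag = H(5f e2 2a 6c 4d 1b 79 63) = 4fcc ← matches
m3: inner = H(35 88 40 06 27 71 d8 2a 1e) = 92 29; tag = H(5f e2 2a 6c 4d 1b 92 29) = 6892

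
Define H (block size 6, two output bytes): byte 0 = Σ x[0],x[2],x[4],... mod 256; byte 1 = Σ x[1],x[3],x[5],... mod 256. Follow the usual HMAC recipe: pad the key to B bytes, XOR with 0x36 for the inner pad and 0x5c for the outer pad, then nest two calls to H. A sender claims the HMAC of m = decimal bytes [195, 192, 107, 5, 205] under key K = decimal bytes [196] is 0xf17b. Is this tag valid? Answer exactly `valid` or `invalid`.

invalid

Key decimal bytes [196] = c4 is 1 byte ≤ B = 6; zero-pad to 6 bytes: K' = c4 00 00 00 00 00.
K' ⊕ ipad = f2 36 36 36 36 36; K' ⊕ opad = 98 5c 5c 5c 5c 5c.
Inner hash: even-index sum = 857 mod 256 = 89; odd-index sum = 359 mod 256 = 103 → 59 67.
Outer hash (recomputed tag): even-index sum = 425 mod 256 = 169; odd-index sum = 379 mod 256 = 123 → a9 7b.
Recomputed tag = a97b; claimed = f17b → mismatch.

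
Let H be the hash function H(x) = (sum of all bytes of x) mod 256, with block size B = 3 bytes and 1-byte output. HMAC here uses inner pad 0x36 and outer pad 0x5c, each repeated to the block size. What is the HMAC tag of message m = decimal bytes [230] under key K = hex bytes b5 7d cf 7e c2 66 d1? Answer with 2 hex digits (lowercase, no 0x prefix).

Key hex bytes b5 7d cf 7e c2 66 d1 is 7 bytes > B = 3, so hash it first: H(key) = 78, then zero-pad to 3 bytes: K' = 78 00 00.
K' ⊕ ipad = 4e 36 36.  K' ⊕ opad = 24 5c 5c.
Inner input = (K'⊕ipad) ∥ m = 4e 36 36 ∥ e6.
Inner hash: sum = 78+54+54+230 = 416; mod 256 = 160 → a0.
Outer input = (K'⊕opad) ∥ inner = 24 5c 5c ∥ a0.
Outer hash (tag): sum = 36+92+92+160 = 380; mod 256 = 124 → 7c.

7c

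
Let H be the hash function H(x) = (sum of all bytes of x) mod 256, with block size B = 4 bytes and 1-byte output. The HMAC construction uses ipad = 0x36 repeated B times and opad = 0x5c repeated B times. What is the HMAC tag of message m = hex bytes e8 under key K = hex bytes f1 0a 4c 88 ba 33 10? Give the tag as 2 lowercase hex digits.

Key hex bytes f1 0a 4c 88 ba 33 10 is 7 bytes > B = 4, so hash it first: H(key) = cc, then zero-pad to 4 bytes: K' = cc 00 00 00.
K' ⊕ ipad = fa 36 36 36.  K' ⊕ opad = 90 5c 5c 5c.
Inner input = (K'⊕ipad) ∥ m = fa 36 36 36 ∥ e8.
Inner hash: sum = 250+54+54+54+232 = 644; mod 256 = 132 → 84.
Outer input = (K'⊕opad) ∥ inner = 90 5c 5c 5c ∥ 84.
Outer hash (tag): sum = 144+92+92+92+132 = 552; mod 256 = 40 → 28.

28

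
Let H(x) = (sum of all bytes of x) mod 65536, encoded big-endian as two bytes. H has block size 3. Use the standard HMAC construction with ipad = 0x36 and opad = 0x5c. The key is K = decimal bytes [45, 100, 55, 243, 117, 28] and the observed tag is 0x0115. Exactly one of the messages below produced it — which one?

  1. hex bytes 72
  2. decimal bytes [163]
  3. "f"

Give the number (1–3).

Key decimal bytes [45, 100, 55, 243, 117, 28] = 2d 64 37 f3 75 1c is 6 bytes > B = 3, so hash it first: H(key) = 02 4c, then zero-pad to 3 bytes: K' = 02 4c 00.
K' ⊕ ipad = 34 7a 36; K' ⊕ opad = 5e 10 5c.
m1: inner = H(34 7a 36 72) = 01 56; tag = H(5e 10 5c 01 56) = 0121
m2: inner = H(34 7a 36 a3) = 01 87; tag = H(5e 10 5c 01 87) = 0152
m3: inner = H(34 7a 36 66) = 01 4a; tag = H(5e 10 5c 01 4a) = 0115 ← matches

3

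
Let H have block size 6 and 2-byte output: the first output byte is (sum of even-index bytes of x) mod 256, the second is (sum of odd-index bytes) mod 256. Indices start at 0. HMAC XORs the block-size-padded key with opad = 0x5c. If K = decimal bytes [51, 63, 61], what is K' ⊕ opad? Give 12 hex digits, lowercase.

6f63615c5c5c

Key decimal bytes [51, 63, 61] = 33 3f 3d is 3 bytes ≤ B = 6; zero-pad to 6 bytes: K' = 33 3f 3d 00 00 00.
XOR each byte with 0x5c: 33⊕5c=6f, 3f⊕5c=63, 3d⊕5c=61, 00⊕5c=5c, 00⊕5c=5c, 00⊕5c=5c.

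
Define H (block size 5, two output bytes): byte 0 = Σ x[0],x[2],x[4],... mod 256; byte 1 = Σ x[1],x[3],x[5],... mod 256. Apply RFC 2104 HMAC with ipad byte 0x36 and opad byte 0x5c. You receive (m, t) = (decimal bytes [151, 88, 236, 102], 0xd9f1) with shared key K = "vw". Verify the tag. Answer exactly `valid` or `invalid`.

Key "vw" = 76 77 is 2 bytes ≤ B = 5; zero-pad to 5 bytes: K' = 76 77 00 00 00.
K' ⊕ ipad = 40 41 36 36 36; K' ⊕ opad = 2a 2b 5c 5c 5c.
Inner hash: even-index sum = 362 mod 256 = 106; odd-index sum = 506 mod 256 = 250 → 6a fa.
Outer hash (recomputed tag): even-index sum = 476 mod 256 = 220; odd-index sum = 241 mod 256 = 241 → dc f1.
Recomputed tag = dcf1; claimed = d9f1 → mismatch.

invalid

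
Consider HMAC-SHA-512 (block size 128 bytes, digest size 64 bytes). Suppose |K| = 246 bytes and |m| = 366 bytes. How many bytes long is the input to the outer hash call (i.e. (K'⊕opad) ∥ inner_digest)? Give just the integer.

192

Key is 246 > 128 bytes, so it is hashed to 64 bytes then zero-padded to 128: |K'| = 128.
Outer input = (K'⊕opad) ∥ H(inner) → 128 + 64 = 192 bytes.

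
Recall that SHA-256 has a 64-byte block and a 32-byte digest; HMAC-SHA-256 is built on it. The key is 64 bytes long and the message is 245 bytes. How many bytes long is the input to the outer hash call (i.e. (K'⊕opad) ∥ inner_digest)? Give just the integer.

Key is 64 ≤ 64 bytes, zero-padded: |K'| = 64.
Outer input = (K'⊕opad) ∥ H(inner) → 64 + 32 = 96 bytes.

96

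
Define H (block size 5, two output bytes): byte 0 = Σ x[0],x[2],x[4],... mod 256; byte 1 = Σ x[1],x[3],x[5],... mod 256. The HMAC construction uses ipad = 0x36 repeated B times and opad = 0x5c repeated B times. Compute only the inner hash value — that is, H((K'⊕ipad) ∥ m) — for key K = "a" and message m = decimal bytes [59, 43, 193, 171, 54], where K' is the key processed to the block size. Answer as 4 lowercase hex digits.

Key "a" = 61 is 1 byte ≤ B = 5; zero-pad to 5 bytes: K' = 61 00 00 00 00.
K' ⊕ ipad = 57 36 36 36 36.
Inner input = 57 36 36 36 36 ∥ 3b 2b c1 ab 36.
Inner hash: even-index sum = 409 mod 256 = 153; odd-index sum = 414 mod 256 = 158 → 99 9e.

999e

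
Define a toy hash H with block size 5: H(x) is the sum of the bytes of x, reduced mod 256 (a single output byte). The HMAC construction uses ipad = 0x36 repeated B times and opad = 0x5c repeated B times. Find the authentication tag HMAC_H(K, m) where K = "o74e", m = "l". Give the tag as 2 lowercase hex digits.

ec

Key "o74e" = 6f 37 34 65 is 4 bytes ≤ B = 5; zero-pad to 5 bytes: K' = 6f 37 34 65 00.
K' ⊕ ipad = 59 01 02 53 36.  K' ⊕ opad = 33 6b 68 39 5c.
Inner input = (K'⊕ipad) ∥ m = 59 01 02 53 36 ∥ 6c.
Inner hash: sum = 89+1+2+83+54+108 = 337; mod 256 = 81 → 51.
Outer input = (K'⊕opad) ∥ inner = 33 6b 68 39 5c ∥ 51.
Outer hash (tag): sum = 51+107+104+57+92+81 = 492; mod 256 = 236 → ec.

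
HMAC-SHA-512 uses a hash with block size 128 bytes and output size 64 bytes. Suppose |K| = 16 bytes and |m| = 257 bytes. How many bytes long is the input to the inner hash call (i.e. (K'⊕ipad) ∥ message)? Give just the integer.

Key is 16 ≤ 128 bytes, zero-padded: |K'| = 128.
Inner input = (K'⊕ipad) ∥ m → 128 + 257 = 385 bytes.

385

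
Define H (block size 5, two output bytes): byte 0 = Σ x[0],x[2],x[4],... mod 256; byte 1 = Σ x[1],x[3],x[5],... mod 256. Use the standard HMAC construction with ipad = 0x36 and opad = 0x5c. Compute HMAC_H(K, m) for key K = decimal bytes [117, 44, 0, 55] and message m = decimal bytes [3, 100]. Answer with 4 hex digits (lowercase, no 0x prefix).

Key decimal bytes [117, 44, 0, 55] = 75 2c 00 37 is 4 bytes ≤ B = 5; zero-pad to 5 bytes: K' = 75 2c 00 37 00.
K' ⊕ ipad = 43 1a 36 01 36.  K' ⊕ opad = 29 70 5c 6b 5c.
Inner input = (K'⊕ipad) ∥ m = 43 1a 36 01 36 ∥ 03 64.
Inner hash: even-index sum = 275 mod 256 = 19; odd-index sum = 30 mod 256 = 30 → 13 1e.
Outer input = (K'⊕opad) ∥ inner = 29 70 5c 6b 5c ∥ 13 1e.
Outer hash (tag): even-index sum = 255 mod 256 = 255; odd-index sum = 238 mod 256 = 238 → ff ee.

ffee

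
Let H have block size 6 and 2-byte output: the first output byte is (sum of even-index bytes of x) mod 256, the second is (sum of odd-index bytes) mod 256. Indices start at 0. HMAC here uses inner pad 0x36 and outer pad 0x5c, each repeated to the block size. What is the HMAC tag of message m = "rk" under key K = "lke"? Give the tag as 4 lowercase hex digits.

Key "lke" = 6c 6b 65 is 3 bytes ≤ B = 6; zero-pad to 6 bytes: K' = 6c 6b 65 00 00 00.
K' ⊕ ipad = 5a 5d 53 36 36 36.  K' ⊕ opad = 30 37 39 5c 5c 5c.
Inner input = (K'⊕ipad) ∥ m = 5a 5d 53 36 36 36 ∥ 72 6b.
Inner hash: even-index sum = 341 mod 256 = 85; odd-index sum = 308 mod 256 = 52 → 55 34.
Outer input = (K'⊕opad) ∥ inner = 30 37 39 5c 5c 5c ∥ 55 34.
Outer hash (tag): even-index sum = 282 mod 256 = 26; odd-index sum = 291 mod 256 = 35 → 1a 23.

1a23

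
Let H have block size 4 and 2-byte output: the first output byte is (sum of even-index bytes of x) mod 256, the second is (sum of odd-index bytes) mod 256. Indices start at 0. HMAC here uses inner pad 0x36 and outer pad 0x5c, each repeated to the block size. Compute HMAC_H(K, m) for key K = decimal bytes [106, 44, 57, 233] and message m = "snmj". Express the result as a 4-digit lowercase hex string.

e6f6

Key decimal bytes [106, 44, 57, 233] = 6a 2c 39 e9 is exactly B = 4 bytes: K' = 6a 2c 39 e9.
K' ⊕ ipad = 5c 1a 0f df.  K' ⊕ opad = 36 70 65 b5.
Inner input = (K'⊕ipad) ∥ m = 5c 1a 0f df ∥ 73 6e 6d 6a.
Inner hash: even-index sum = 331 mod 256 = 75; odd-index sum = 465 mod 256 = 209 → 4b d1.
Outer input = (K'⊕opad) ∥ inner = 36 70 65 b5 ∥ 4b d1.
Outer hash (tag): even-index sum = 230 mod 256 = 230; odd-index sum = 502 mod 256 = 246 → e6 f6.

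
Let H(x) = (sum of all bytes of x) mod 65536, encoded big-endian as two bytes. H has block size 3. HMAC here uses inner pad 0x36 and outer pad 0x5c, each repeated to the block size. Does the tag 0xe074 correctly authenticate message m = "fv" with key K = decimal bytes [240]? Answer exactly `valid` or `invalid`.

invalid

Key decimal bytes [240] = f0 is 1 byte ≤ B = 3; zero-pad to 3 bytes: K' = f0 00 00.
K' ⊕ ipad = c6 36 36; K' ⊕ opad = ac 5c 5c.
Inner hash: sum = 198+54+54+102+118 = 526 → 02 0e.
Outer hash (recomputed tag): sum = 172+92+92+2+14 = 372 → 01 74.
Recomputed tag = 0174; claimed = e074 → mismatch.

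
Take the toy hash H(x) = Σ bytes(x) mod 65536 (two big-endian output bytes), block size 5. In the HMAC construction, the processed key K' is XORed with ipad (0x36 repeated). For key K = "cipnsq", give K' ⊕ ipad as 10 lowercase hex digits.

Key "cipnsq" = 63 69 70 6e 73 71 is 6 bytes > B = 5, so hash it first: H(key) = 02 8e, then zero-pad to 5 bytes: K' = 02 8e 00 00 00.
XOR each byte with 0x36: 02⊕36=34, 8e⊕36=b8, 00⊕36=36, 00⊕36=36, 00⊕36=36.

34b8363636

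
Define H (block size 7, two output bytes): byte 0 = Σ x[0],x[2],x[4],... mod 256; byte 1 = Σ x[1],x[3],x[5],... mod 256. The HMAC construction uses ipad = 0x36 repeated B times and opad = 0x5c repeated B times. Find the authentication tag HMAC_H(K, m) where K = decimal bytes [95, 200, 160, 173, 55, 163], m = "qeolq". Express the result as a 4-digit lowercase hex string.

458b

Key decimal bytes [95, 200, 160, 173, 55, 163] = 5f c8 a0 ad 37 a3 is 6 bytes ≤ B = 7; zero-pad to 7 bytes: K' = 5f c8 a0 ad 37 a3 00.
K' ⊕ ipad = 69 fe 96 9b 01 95 36.  K' ⊕ opad = 03 94 fc f1 6b ff 5c.
Inner input = (K'⊕ipad) ∥ m = 69 fe 96 9b 01 95 36 ∥ 71 65 6f 6c 71.
Inner hash: even-index sum = 519 mod 256 = 7; odd-index sum = 895 mod 256 = 127 → 07 7f.
Outer input = (K'⊕opad) ∥ inner = 03 94 fc f1 6b ff 5c ∥ 07 7f.
Outer hash (tag): even-index sum = 581 mod 256 = 69; odd-index sum = 651 mod 256 = 139 → 45 8b.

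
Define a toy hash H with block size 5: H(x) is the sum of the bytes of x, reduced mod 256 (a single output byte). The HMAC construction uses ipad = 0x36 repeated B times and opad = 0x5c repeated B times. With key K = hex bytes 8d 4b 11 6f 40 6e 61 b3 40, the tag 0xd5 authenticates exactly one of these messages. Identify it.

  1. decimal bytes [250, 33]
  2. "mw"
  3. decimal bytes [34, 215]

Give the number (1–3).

1

Key hex bytes 8d 4b 11 6f 40 6e 61 b3 40 is 9 bytes > B = 5, so hash it first: H(key) = 5a, then zero-pad to 5 bytes: K' = 5a 00 00 00 00.
K' ⊕ ipad = 6c 36 36 36 36; K' ⊕ opad = 06 5c 5c 5c 5c.
m1: inner = H(6c 36 36 36 36 fa 21) = 5f; tag = H(06 5c 5c 5c 5c 5f) = d5 ← matches
m2: inner = H(6c 36 36 36 36 6d 77) = 28; tag = H(06 5c 5c 5c 5c 28) = 9e
m3: inner = H(6c 36 36 36 36 22 d7) = 3d; tag = H(06 5c 5c 5c 5c 3d) = b3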